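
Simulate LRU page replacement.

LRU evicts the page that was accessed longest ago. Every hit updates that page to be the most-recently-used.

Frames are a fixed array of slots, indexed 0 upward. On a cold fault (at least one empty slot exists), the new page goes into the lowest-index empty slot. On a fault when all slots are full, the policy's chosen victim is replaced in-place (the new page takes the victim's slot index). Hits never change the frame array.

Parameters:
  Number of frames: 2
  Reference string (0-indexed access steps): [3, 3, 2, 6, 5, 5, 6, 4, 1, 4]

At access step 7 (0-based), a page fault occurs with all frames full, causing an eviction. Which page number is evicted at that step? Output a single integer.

Answer: 5

Derivation:
Step 0: ref 3 -> FAULT, frames=[3,-]
Step 1: ref 3 -> HIT, frames=[3,-]
Step 2: ref 2 -> FAULT, frames=[3,2]
Step 3: ref 6 -> FAULT, evict 3, frames=[6,2]
Step 4: ref 5 -> FAULT, evict 2, frames=[6,5]
Step 5: ref 5 -> HIT, frames=[6,5]
Step 6: ref 6 -> HIT, frames=[6,5]
Step 7: ref 4 -> FAULT, evict 5, frames=[6,4]
At step 7: evicted page 5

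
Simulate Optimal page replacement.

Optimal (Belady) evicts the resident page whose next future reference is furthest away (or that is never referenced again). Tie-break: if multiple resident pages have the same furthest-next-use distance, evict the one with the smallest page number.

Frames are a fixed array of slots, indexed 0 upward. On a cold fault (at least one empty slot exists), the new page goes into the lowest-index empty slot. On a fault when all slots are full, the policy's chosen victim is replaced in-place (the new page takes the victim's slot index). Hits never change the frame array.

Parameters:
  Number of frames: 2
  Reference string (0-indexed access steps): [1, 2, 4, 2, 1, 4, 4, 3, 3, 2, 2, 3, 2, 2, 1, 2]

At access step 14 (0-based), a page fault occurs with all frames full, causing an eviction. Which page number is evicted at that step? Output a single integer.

Answer: 3

Derivation:
Step 0: ref 1 -> FAULT, frames=[1,-]
Step 1: ref 2 -> FAULT, frames=[1,2]
Step 2: ref 4 -> FAULT, evict 1, frames=[4,2]
Step 3: ref 2 -> HIT, frames=[4,2]
Step 4: ref 1 -> FAULT, evict 2, frames=[4,1]
Step 5: ref 4 -> HIT, frames=[4,1]
Step 6: ref 4 -> HIT, frames=[4,1]
Step 7: ref 3 -> FAULT, evict 4, frames=[3,1]
Step 8: ref 3 -> HIT, frames=[3,1]
Step 9: ref 2 -> FAULT, evict 1, frames=[3,2]
Step 10: ref 2 -> HIT, frames=[3,2]
Step 11: ref 3 -> HIT, frames=[3,2]
Step 12: ref 2 -> HIT, frames=[3,2]
Step 13: ref 2 -> HIT, frames=[3,2]
Step 14: ref 1 -> FAULT, evict 3, frames=[1,2]
At step 14: evicted page 3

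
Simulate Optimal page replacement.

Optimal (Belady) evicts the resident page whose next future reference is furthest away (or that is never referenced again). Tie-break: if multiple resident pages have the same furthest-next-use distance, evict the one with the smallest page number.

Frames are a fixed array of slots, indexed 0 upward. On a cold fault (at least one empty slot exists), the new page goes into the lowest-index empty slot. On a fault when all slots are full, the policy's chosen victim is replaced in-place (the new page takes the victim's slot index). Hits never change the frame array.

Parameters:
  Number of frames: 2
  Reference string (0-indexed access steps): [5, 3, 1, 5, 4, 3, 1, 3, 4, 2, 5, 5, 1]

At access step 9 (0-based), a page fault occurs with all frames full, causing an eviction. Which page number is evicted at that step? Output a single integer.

Step 0: ref 5 -> FAULT, frames=[5,-]
Step 1: ref 3 -> FAULT, frames=[5,3]
Step 2: ref 1 -> FAULT, evict 3, frames=[5,1]
Step 3: ref 5 -> HIT, frames=[5,1]
Step 4: ref 4 -> FAULT, evict 5, frames=[4,1]
Step 5: ref 3 -> FAULT, evict 4, frames=[3,1]
Step 6: ref 1 -> HIT, frames=[3,1]
Step 7: ref 3 -> HIT, frames=[3,1]
Step 8: ref 4 -> FAULT, evict 3, frames=[4,1]
Step 9: ref 2 -> FAULT, evict 4, frames=[2,1]
At step 9: evicted page 4

Answer: 4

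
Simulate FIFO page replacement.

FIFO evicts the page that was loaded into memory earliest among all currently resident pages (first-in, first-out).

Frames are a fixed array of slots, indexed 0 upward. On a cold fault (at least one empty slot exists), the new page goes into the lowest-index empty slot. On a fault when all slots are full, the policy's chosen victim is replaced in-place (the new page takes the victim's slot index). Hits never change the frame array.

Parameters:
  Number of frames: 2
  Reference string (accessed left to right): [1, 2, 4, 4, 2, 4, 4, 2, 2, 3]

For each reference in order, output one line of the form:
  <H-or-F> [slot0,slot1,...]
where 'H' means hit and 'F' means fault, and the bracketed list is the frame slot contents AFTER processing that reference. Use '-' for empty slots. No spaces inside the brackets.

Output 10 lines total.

F [1,-]
F [1,2]
F [4,2]
H [4,2]
H [4,2]
H [4,2]
H [4,2]
H [4,2]
H [4,2]
F [4,3]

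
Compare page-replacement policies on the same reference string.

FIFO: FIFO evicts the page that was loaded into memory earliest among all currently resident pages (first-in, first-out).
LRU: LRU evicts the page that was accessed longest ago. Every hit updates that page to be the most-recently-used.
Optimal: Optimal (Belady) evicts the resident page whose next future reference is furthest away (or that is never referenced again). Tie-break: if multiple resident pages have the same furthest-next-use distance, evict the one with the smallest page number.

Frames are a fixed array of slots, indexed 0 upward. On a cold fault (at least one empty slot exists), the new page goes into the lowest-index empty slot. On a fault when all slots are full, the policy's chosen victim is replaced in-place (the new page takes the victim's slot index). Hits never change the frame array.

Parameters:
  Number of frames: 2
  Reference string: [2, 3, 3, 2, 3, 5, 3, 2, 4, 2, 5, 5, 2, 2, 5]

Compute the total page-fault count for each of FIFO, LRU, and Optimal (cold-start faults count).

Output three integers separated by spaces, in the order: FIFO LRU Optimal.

--- FIFO ---
  step 0: ref 2 -> FAULT, frames=[2,-] (faults so far: 1)
  step 1: ref 3 -> FAULT, frames=[2,3] (faults so far: 2)
  step 2: ref 3 -> HIT, frames=[2,3] (faults so far: 2)
  step 3: ref 2 -> HIT, frames=[2,3] (faults so far: 2)
  step 4: ref 3 -> HIT, frames=[2,3] (faults so far: 2)
  step 5: ref 5 -> FAULT, evict 2, frames=[5,3] (faults so far: 3)
  step 6: ref 3 -> HIT, frames=[5,3] (faults so far: 3)
  step 7: ref 2 -> FAULT, evict 3, frames=[5,2] (faults so far: 4)
  step 8: ref 4 -> FAULT, evict 5, frames=[4,2] (faults so far: 5)
  step 9: ref 2 -> HIT, frames=[4,2] (faults so far: 5)
  step 10: ref 5 -> FAULT, evict 2, frames=[4,5] (faults so far: 6)
  step 11: ref 5 -> HIT, frames=[4,5] (faults so far: 6)
  step 12: ref 2 -> FAULT, evict 4, frames=[2,5] (faults so far: 7)
  step 13: ref 2 -> HIT, frames=[2,5] (faults so far: 7)
  step 14: ref 5 -> HIT, frames=[2,5] (faults so far: 7)
  FIFO total faults: 7
--- LRU ---
  step 0: ref 2 -> FAULT, frames=[2,-] (faults so far: 1)
  step 1: ref 3 -> FAULT, frames=[2,3] (faults so far: 2)
  step 2: ref 3 -> HIT, frames=[2,3] (faults so far: 2)
  step 3: ref 2 -> HIT, frames=[2,3] (faults so far: 2)
  step 4: ref 3 -> HIT, frames=[2,3] (faults so far: 2)
  step 5: ref 5 -> FAULT, evict 2, frames=[5,3] (faults so far: 3)
  step 6: ref 3 -> HIT, frames=[5,3] (faults so far: 3)
  step 7: ref 2 -> FAULT, evict 5, frames=[2,3] (faults so far: 4)
  step 8: ref 4 -> FAULT, evict 3, frames=[2,4] (faults so far: 5)
  step 9: ref 2 -> HIT, frames=[2,4] (faults so far: 5)
  step 10: ref 5 -> FAULT, evict 4, frames=[2,5] (faults so far: 6)
  step 11: ref 5 -> HIT, frames=[2,5] (faults so far: 6)
  step 12: ref 2 -> HIT, frames=[2,5] (faults so far: 6)
  step 13: ref 2 -> HIT, frames=[2,5] (faults so far: 6)
  step 14: ref 5 -> HIT, frames=[2,5] (faults so far: 6)
  LRU total faults: 6
--- Optimal ---
  step 0: ref 2 -> FAULT, frames=[2,-] (faults so far: 1)
  step 1: ref 3 -> FAULT, frames=[2,3] (faults so far: 2)
  step 2: ref 3 -> HIT, frames=[2,3] (faults so far: 2)
  step 3: ref 2 -> HIT, frames=[2,3] (faults so far: 2)
  step 4: ref 3 -> HIT, frames=[2,3] (faults so far: 2)
  step 5: ref 5 -> FAULT, evict 2, frames=[5,3] (faults so far: 3)
  step 6: ref 3 -> HIT, frames=[5,3] (faults so far: 3)
  step 7: ref 2 -> FAULT, evict 3, frames=[5,2] (faults so far: 4)
  step 8: ref 4 -> FAULT, evict 5, frames=[4,2] (faults so far: 5)
  step 9: ref 2 -> HIT, frames=[4,2] (faults so far: 5)
  step 10: ref 5 -> FAULT, evict 4, frames=[5,2] (faults so far: 6)
  step 11: ref 5 -> HIT, frames=[5,2] (faults so far: 6)
  step 12: ref 2 -> HIT, frames=[5,2] (faults so far: 6)
  step 13: ref 2 -> HIT, frames=[5,2] (faults so far: 6)
  step 14: ref 5 -> HIT, frames=[5,2] (faults so far: 6)
  Optimal total faults: 6

Answer: 7 6 6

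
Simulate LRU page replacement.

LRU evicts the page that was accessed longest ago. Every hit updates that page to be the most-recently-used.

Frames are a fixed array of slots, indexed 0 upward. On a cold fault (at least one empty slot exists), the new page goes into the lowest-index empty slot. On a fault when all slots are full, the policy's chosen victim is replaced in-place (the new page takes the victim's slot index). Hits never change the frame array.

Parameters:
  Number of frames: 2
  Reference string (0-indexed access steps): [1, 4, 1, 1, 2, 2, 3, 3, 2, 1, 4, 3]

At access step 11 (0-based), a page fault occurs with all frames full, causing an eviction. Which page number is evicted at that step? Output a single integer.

Step 0: ref 1 -> FAULT, frames=[1,-]
Step 1: ref 4 -> FAULT, frames=[1,4]
Step 2: ref 1 -> HIT, frames=[1,4]
Step 3: ref 1 -> HIT, frames=[1,4]
Step 4: ref 2 -> FAULT, evict 4, frames=[1,2]
Step 5: ref 2 -> HIT, frames=[1,2]
Step 6: ref 3 -> FAULT, evict 1, frames=[3,2]
Step 7: ref 3 -> HIT, frames=[3,2]
Step 8: ref 2 -> HIT, frames=[3,2]
Step 9: ref 1 -> FAULT, evict 3, frames=[1,2]
Step 10: ref 4 -> FAULT, evict 2, frames=[1,4]
Step 11: ref 3 -> FAULT, evict 1, frames=[3,4]
At step 11: evicted page 1

Answer: 1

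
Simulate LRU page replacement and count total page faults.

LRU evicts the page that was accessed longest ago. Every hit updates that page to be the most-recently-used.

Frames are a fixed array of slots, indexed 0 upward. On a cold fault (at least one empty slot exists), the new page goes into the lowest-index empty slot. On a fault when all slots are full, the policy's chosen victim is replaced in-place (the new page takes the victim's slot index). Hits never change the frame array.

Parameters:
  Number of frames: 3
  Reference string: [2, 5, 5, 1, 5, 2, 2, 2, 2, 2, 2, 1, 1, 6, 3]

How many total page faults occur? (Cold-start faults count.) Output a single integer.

Step 0: ref 2 → FAULT, frames=[2,-,-]
Step 1: ref 5 → FAULT, frames=[2,5,-]
Step 2: ref 5 → HIT, frames=[2,5,-]
Step 3: ref 1 → FAULT, frames=[2,5,1]
Step 4: ref 5 → HIT, frames=[2,5,1]
Step 5: ref 2 → HIT, frames=[2,5,1]
Step 6: ref 2 → HIT, frames=[2,5,1]
Step 7: ref 2 → HIT, frames=[2,5,1]
Step 8: ref 2 → HIT, frames=[2,5,1]
Step 9: ref 2 → HIT, frames=[2,5,1]
Step 10: ref 2 → HIT, frames=[2,5,1]
Step 11: ref 1 → HIT, frames=[2,5,1]
Step 12: ref 1 → HIT, frames=[2,5,1]
Step 13: ref 6 → FAULT (evict 5), frames=[2,6,1]
Step 14: ref 3 → FAULT (evict 2), frames=[3,6,1]
Total faults: 5

Answer: 5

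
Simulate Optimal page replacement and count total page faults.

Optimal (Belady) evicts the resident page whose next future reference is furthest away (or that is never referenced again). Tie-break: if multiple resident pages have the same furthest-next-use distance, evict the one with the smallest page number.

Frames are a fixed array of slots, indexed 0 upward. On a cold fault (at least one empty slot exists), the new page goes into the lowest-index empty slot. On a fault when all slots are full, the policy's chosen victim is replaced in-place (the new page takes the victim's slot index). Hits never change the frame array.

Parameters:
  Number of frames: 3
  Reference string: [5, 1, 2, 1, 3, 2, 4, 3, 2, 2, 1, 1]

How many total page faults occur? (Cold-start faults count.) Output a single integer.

Step 0: ref 5 → FAULT, frames=[5,-,-]
Step 1: ref 1 → FAULT, frames=[5,1,-]
Step 2: ref 2 → FAULT, frames=[5,1,2]
Step 3: ref 1 → HIT, frames=[5,1,2]
Step 4: ref 3 → FAULT (evict 5), frames=[3,1,2]
Step 5: ref 2 → HIT, frames=[3,1,2]
Step 6: ref 4 → FAULT (evict 1), frames=[3,4,2]
Step 7: ref 3 → HIT, frames=[3,4,2]
Step 8: ref 2 → HIT, frames=[3,4,2]
Step 9: ref 2 → HIT, frames=[3,4,2]
Step 10: ref 1 → FAULT (evict 2), frames=[3,4,1]
Step 11: ref 1 → HIT, frames=[3,4,1]
Total faults: 6

Answer: 6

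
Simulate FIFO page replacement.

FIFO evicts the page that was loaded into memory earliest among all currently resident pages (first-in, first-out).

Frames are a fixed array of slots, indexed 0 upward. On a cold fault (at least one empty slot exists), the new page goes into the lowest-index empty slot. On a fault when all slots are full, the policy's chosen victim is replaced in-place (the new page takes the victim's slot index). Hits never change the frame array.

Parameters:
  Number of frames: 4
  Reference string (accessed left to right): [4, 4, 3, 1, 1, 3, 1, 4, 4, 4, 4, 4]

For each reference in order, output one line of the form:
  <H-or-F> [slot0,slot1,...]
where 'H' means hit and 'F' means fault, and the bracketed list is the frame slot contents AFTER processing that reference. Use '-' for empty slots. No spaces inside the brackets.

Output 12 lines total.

F [4,-,-,-]
H [4,-,-,-]
F [4,3,-,-]
F [4,3,1,-]
H [4,3,1,-]
H [4,3,1,-]
H [4,3,1,-]
H [4,3,1,-]
H [4,3,1,-]
H [4,3,1,-]
H [4,3,1,-]
H [4,3,1,-]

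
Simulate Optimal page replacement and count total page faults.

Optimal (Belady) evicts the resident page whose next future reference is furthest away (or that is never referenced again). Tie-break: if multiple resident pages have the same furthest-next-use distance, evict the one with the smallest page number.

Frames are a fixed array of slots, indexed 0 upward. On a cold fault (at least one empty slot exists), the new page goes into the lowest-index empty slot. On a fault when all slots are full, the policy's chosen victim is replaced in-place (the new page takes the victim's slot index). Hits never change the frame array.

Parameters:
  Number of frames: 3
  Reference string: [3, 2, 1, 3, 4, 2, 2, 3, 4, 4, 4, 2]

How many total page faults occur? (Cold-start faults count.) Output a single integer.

Step 0: ref 3 → FAULT, frames=[3,-,-]
Step 1: ref 2 → FAULT, frames=[3,2,-]
Step 2: ref 1 → FAULT, frames=[3,2,1]
Step 3: ref 3 → HIT, frames=[3,2,1]
Step 4: ref 4 → FAULT (evict 1), frames=[3,2,4]
Step 5: ref 2 → HIT, frames=[3,2,4]
Step 6: ref 2 → HIT, frames=[3,2,4]
Step 7: ref 3 → HIT, frames=[3,2,4]
Step 8: ref 4 → HIT, frames=[3,2,4]
Step 9: ref 4 → HIT, frames=[3,2,4]
Step 10: ref 4 → HIT, frames=[3,2,4]
Step 11: ref 2 → HIT, frames=[3,2,4]
Total faults: 4

Answer: 4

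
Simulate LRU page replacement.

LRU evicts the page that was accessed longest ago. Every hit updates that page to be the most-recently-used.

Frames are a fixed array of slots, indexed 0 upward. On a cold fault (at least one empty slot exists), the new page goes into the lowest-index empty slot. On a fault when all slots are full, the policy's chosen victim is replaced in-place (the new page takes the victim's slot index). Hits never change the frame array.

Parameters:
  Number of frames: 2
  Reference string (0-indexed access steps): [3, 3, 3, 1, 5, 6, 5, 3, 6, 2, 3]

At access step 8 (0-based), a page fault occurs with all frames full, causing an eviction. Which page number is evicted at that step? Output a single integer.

Answer: 5

Derivation:
Step 0: ref 3 -> FAULT, frames=[3,-]
Step 1: ref 3 -> HIT, frames=[3,-]
Step 2: ref 3 -> HIT, frames=[3,-]
Step 3: ref 1 -> FAULT, frames=[3,1]
Step 4: ref 5 -> FAULT, evict 3, frames=[5,1]
Step 5: ref 6 -> FAULT, evict 1, frames=[5,6]
Step 6: ref 5 -> HIT, frames=[5,6]
Step 7: ref 3 -> FAULT, evict 6, frames=[5,3]
Step 8: ref 6 -> FAULT, evict 5, frames=[6,3]
At step 8: evicted page 5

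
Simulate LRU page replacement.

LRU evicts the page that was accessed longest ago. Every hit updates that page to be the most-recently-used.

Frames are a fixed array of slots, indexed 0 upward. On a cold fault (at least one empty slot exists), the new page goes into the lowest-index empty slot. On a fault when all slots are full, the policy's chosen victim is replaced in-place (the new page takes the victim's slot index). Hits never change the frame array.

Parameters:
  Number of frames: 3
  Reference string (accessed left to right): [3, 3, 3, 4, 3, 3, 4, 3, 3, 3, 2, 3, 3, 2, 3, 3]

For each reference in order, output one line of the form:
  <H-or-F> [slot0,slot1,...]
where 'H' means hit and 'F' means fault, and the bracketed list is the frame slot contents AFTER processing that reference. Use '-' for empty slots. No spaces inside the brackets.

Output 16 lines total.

F [3,-,-]
H [3,-,-]
H [3,-,-]
F [3,4,-]
H [3,4,-]
H [3,4,-]
H [3,4,-]
H [3,4,-]
H [3,4,-]
H [3,4,-]
F [3,4,2]
H [3,4,2]
H [3,4,2]
H [3,4,2]
H [3,4,2]
H [3,4,2]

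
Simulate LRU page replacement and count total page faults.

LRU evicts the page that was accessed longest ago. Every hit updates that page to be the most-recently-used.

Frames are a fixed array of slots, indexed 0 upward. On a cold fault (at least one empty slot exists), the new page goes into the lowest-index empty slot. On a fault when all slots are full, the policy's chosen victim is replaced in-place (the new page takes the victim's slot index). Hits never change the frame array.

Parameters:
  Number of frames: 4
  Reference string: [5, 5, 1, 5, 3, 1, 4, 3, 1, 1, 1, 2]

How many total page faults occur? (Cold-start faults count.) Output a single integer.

Step 0: ref 5 → FAULT, frames=[5,-,-,-]
Step 1: ref 5 → HIT, frames=[5,-,-,-]
Step 2: ref 1 → FAULT, frames=[5,1,-,-]
Step 3: ref 5 → HIT, frames=[5,1,-,-]
Step 4: ref 3 → FAULT, frames=[5,1,3,-]
Step 5: ref 1 → HIT, frames=[5,1,3,-]
Step 6: ref 4 → FAULT, frames=[5,1,3,4]
Step 7: ref 3 → HIT, frames=[5,1,3,4]
Step 8: ref 1 → HIT, frames=[5,1,3,4]
Step 9: ref 1 → HIT, frames=[5,1,3,4]
Step 10: ref 1 → HIT, frames=[5,1,3,4]
Step 11: ref 2 → FAULT (evict 5), frames=[2,1,3,4]
Total faults: 5

Answer: 5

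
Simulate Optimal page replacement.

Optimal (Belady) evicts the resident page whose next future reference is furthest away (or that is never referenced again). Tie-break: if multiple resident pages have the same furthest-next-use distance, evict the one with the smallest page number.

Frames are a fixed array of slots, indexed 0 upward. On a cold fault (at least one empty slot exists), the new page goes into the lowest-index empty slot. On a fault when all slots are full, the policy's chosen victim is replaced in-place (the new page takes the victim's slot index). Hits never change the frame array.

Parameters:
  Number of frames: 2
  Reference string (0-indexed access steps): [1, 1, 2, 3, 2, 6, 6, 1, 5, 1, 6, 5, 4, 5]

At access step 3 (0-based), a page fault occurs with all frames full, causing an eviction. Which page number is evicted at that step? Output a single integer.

Answer: 1

Derivation:
Step 0: ref 1 -> FAULT, frames=[1,-]
Step 1: ref 1 -> HIT, frames=[1,-]
Step 2: ref 2 -> FAULT, frames=[1,2]
Step 3: ref 3 -> FAULT, evict 1, frames=[3,2]
At step 3: evicted page 1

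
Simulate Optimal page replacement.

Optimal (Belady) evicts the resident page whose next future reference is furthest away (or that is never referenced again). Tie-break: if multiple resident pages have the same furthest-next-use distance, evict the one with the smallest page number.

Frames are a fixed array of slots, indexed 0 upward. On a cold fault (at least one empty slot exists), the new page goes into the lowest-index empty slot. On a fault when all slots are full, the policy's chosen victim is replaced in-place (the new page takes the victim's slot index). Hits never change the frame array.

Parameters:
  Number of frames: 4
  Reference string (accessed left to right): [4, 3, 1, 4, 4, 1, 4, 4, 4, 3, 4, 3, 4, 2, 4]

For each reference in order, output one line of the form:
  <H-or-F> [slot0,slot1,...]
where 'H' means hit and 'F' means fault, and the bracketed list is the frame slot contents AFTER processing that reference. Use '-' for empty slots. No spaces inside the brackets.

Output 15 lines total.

F [4,-,-,-]
F [4,3,-,-]
F [4,3,1,-]
H [4,3,1,-]
H [4,3,1,-]
H [4,3,1,-]
H [4,3,1,-]
H [4,3,1,-]
H [4,3,1,-]
H [4,3,1,-]
H [4,3,1,-]
H [4,3,1,-]
H [4,3,1,-]
F [4,3,1,2]
H [4,3,1,2]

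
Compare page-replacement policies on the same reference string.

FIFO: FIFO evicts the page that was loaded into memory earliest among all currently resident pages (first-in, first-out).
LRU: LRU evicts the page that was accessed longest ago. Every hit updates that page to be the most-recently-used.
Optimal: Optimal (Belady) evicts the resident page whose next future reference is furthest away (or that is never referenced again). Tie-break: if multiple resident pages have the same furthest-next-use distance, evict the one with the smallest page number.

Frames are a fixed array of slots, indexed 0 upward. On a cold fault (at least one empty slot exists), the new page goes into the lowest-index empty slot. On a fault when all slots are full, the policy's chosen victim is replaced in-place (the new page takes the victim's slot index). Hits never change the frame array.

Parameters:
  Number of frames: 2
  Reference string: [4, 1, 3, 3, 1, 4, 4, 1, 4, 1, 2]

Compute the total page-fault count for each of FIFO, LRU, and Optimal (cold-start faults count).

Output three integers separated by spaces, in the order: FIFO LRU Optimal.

Answer: 6 5 5

Derivation:
--- FIFO ---
  step 0: ref 4 -> FAULT, frames=[4,-] (faults so far: 1)
  step 1: ref 1 -> FAULT, frames=[4,1] (faults so far: 2)
  step 2: ref 3 -> FAULT, evict 4, frames=[3,1] (faults so far: 3)
  step 3: ref 3 -> HIT, frames=[3,1] (faults so far: 3)
  step 4: ref 1 -> HIT, frames=[3,1] (faults so far: 3)
  step 5: ref 4 -> FAULT, evict 1, frames=[3,4] (faults so far: 4)
  step 6: ref 4 -> HIT, frames=[3,4] (faults so far: 4)
  step 7: ref 1 -> FAULT, evict 3, frames=[1,4] (faults so far: 5)
  step 8: ref 4 -> HIT, frames=[1,4] (faults so far: 5)
  step 9: ref 1 -> HIT, frames=[1,4] (faults so far: 5)
  step 10: ref 2 -> FAULT, evict 4, frames=[1,2] (faults so far: 6)
  FIFO total faults: 6
--- LRU ---
  step 0: ref 4 -> FAULT, frames=[4,-] (faults so far: 1)
  step 1: ref 1 -> FAULT, frames=[4,1] (faults so far: 2)
  step 2: ref 3 -> FAULT, evict 4, frames=[3,1] (faults so far: 3)
  step 3: ref 3 -> HIT, frames=[3,1] (faults so far: 3)
  step 4: ref 1 -> HIT, frames=[3,1] (faults so far: 3)
  step 5: ref 4 -> FAULT, evict 3, frames=[4,1] (faults so far: 4)
  step 6: ref 4 -> HIT, frames=[4,1] (faults so far: 4)
  step 7: ref 1 -> HIT, frames=[4,1] (faults so far: 4)
  step 8: ref 4 -> HIT, frames=[4,1] (faults so far: 4)
  step 9: ref 1 -> HIT, frames=[4,1] (faults so far: 4)
  step 10: ref 2 -> FAULT, evict 4, frames=[2,1] (faults so far: 5)
  LRU total faults: 5
--- Optimal ---
  step 0: ref 4 -> FAULT, frames=[4,-] (faults so far: 1)
  step 1: ref 1 -> FAULT, frames=[4,1] (faults so far: 2)
  step 2: ref 3 -> FAULT, evict 4, frames=[3,1] (faults so far: 3)
  step 3: ref 3 -> HIT, frames=[3,1] (faults so far: 3)
  step 4: ref 1 -> HIT, frames=[3,1] (faults so far: 3)
  step 5: ref 4 -> FAULT, evict 3, frames=[4,1] (faults so far: 4)
  step 6: ref 4 -> HIT, frames=[4,1] (faults so far: 4)
  step 7: ref 1 -> HIT, frames=[4,1] (faults so far: 4)
  step 8: ref 4 -> HIT, frames=[4,1] (faults so far: 4)
  step 9: ref 1 -> HIT, frames=[4,1] (faults so far: 4)
  step 10: ref 2 -> FAULT, evict 1, frames=[4,2] (faults so far: 5)
  Optimal total faults: 5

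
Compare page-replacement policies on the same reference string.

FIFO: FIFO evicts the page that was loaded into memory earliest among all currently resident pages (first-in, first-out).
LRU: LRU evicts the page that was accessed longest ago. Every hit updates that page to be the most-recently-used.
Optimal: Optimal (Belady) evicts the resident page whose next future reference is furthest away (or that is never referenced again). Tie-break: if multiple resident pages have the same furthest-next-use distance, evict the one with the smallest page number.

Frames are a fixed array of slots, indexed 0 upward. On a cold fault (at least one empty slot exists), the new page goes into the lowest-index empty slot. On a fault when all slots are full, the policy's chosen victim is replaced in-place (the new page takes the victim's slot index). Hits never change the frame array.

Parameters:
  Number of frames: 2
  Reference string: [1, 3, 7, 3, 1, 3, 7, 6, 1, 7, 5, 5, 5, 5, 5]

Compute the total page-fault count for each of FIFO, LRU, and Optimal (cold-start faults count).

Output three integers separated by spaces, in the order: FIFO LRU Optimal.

Answer: 10 9 8

Derivation:
--- FIFO ---
  step 0: ref 1 -> FAULT, frames=[1,-] (faults so far: 1)
  step 1: ref 3 -> FAULT, frames=[1,3] (faults so far: 2)
  step 2: ref 7 -> FAULT, evict 1, frames=[7,3] (faults so far: 3)
  step 3: ref 3 -> HIT, frames=[7,3] (faults so far: 3)
  step 4: ref 1 -> FAULT, evict 3, frames=[7,1] (faults so far: 4)
  step 5: ref 3 -> FAULT, evict 7, frames=[3,1] (faults so far: 5)
  step 6: ref 7 -> FAULT, evict 1, frames=[3,7] (faults so far: 6)
  step 7: ref 6 -> FAULT, evict 3, frames=[6,7] (faults so far: 7)
  step 8: ref 1 -> FAULT, evict 7, frames=[6,1] (faults so far: 8)
  step 9: ref 7 -> FAULT, evict 6, frames=[7,1] (faults so far: 9)
  step 10: ref 5 -> FAULT, evict 1, frames=[7,5] (faults so far: 10)
  step 11: ref 5 -> HIT, frames=[7,5] (faults so far: 10)
  step 12: ref 5 -> HIT, frames=[7,5] (faults so far: 10)
  step 13: ref 5 -> HIT, frames=[7,5] (faults so far: 10)
  step 14: ref 5 -> HIT, frames=[7,5] (faults so far: 10)
  FIFO total faults: 10
--- LRU ---
  step 0: ref 1 -> FAULT, frames=[1,-] (faults so far: 1)
  step 1: ref 3 -> FAULT, frames=[1,3] (faults so far: 2)
  step 2: ref 7 -> FAULT, evict 1, frames=[7,3] (faults so far: 3)
  step 3: ref 3 -> HIT, frames=[7,3] (faults so far: 3)
  step 4: ref 1 -> FAULT, evict 7, frames=[1,3] (faults so far: 4)
  step 5: ref 3 -> HIT, frames=[1,3] (faults so far: 4)
  step 6: ref 7 -> FAULT, evict 1, frames=[7,3] (faults so far: 5)
  step 7: ref 6 -> FAULT, evict 3, frames=[7,6] (faults so far: 6)
  step 8: ref 1 -> FAULT, evict 7, frames=[1,6] (faults so far: 7)
  step 9: ref 7 -> FAULT, evict 6, frames=[1,7] (faults so far: 8)
  step 10: ref 5 -> FAULT, evict 1, frames=[5,7] (faults so far: 9)
  step 11: ref 5 -> HIT, frames=[5,7] (faults so far: 9)
  step 12: ref 5 -> HIT, frames=[5,7] (faults so far: 9)
  step 13: ref 5 -> HIT, frames=[5,7] (faults so far: 9)
  step 14: ref 5 -> HIT, frames=[5,7] (faults so far: 9)
  LRU total faults: 9
--- Optimal ---
  step 0: ref 1 -> FAULT, frames=[1,-] (faults so far: 1)
  step 1: ref 3 -> FAULT, frames=[1,3] (faults so far: 2)
  step 2: ref 7 -> FAULT, evict 1, frames=[7,3] (faults so far: 3)
  step 3: ref 3 -> HIT, frames=[7,3] (faults so far: 3)
  step 4: ref 1 -> FAULT, evict 7, frames=[1,3] (faults so far: 4)
  step 5: ref 3 -> HIT, frames=[1,3] (faults so far: 4)
  step 6: ref 7 -> FAULT, evict 3, frames=[1,7] (faults so far: 5)
  step 7: ref 6 -> FAULT, evict 7, frames=[1,6] (faults so far: 6)
  step 8: ref 1 -> HIT, frames=[1,6] (faults so far: 6)
  step 9: ref 7 -> FAULT, evict 1, frames=[7,6] (faults so far: 7)
  step 10: ref 5 -> FAULT, evict 6, frames=[7,5] (faults so far: 8)
  step 11: ref 5 -> HIT, frames=[7,5] (faults so far: 8)
  step 12: ref 5 -> HIT, frames=[7,5] (faults so far: 8)
  step 13: ref 5 -> HIT, frames=[7,5] (faults so far: 8)
  step 14: ref 5 -> HIT, frames=[7,5] (faults so far: 8)
  Optimal total faults: 8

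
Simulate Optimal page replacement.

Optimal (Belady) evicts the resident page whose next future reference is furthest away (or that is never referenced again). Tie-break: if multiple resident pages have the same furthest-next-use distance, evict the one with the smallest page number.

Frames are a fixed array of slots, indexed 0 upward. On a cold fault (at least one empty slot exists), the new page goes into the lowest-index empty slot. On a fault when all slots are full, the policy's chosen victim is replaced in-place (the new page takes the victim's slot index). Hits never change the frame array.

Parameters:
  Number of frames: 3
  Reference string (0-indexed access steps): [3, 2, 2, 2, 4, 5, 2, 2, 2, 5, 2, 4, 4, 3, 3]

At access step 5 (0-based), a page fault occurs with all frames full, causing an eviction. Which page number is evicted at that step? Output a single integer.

Step 0: ref 3 -> FAULT, frames=[3,-,-]
Step 1: ref 2 -> FAULT, frames=[3,2,-]
Step 2: ref 2 -> HIT, frames=[3,2,-]
Step 3: ref 2 -> HIT, frames=[3,2,-]
Step 4: ref 4 -> FAULT, frames=[3,2,4]
Step 5: ref 5 -> FAULT, evict 3, frames=[5,2,4]
At step 5: evicted page 3

Answer: 3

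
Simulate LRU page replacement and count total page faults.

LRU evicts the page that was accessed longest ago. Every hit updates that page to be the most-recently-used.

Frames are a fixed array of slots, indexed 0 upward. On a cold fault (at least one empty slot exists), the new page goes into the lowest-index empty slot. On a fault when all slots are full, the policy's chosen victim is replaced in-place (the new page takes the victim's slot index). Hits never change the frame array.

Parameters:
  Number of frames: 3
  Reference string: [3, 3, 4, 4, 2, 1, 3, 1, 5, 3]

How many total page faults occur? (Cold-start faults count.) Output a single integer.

Step 0: ref 3 → FAULT, frames=[3,-,-]
Step 1: ref 3 → HIT, frames=[3,-,-]
Step 2: ref 4 → FAULT, frames=[3,4,-]
Step 3: ref 4 → HIT, frames=[3,4,-]
Step 4: ref 2 → FAULT, frames=[3,4,2]
Step 5: ref 1 → FAULT (evict 3), frames=[1,4,2]
Step 6: ref 3 → FAULT (evict 4), frames=[1,3,2]
Step 7: ref 1 → HIT, frames=[1,3,2]
Step 8: ref 5 → FAULT (evict 2), frames=[1,3,5]
Step 9: ref 3 → HIT, frames=[1,3,5]
Total faults: 6

Answer: 6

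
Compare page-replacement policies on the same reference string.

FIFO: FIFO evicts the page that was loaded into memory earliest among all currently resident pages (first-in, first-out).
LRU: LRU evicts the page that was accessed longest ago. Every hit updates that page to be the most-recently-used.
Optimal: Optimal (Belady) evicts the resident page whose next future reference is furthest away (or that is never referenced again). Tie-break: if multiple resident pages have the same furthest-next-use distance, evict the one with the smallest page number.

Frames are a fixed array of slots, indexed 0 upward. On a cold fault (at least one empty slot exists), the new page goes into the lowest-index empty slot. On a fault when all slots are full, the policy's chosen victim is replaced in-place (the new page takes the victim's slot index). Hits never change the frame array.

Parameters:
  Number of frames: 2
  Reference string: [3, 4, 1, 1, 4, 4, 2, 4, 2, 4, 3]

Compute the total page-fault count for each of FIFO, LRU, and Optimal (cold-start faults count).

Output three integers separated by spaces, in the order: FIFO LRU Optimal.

--- FIFO ---
  step 0: ref 3 -> FAULT, frames=[3,-] (faults so far: 1)
  step 1: ref 4 -> FAULT, frames=[3,4] (faults so far: 2)
  step 2: ref 1 -> FAULT, evict 3, frames=[1,4] (faults so far: 3)
  step 3: ref 1 -> HIT, frames=[1,4] (faults so far: 3)
  step 4: ref 4 -> HIT, frames=[1,4] (faults so far: 3)
  step 5: ref 4 -> HIT, frames=[1,4] (faults so far: 3)
  step 6: ref 2 -> FAULT, evict 4, frames=[1,2] (faults so far: 4)
  step 7: ref 4 -> FAULT, evict 1, frames=[4,2] (faults so far: 5)
  step 8: ref 2 -> HIT, frames=[4,2] (faults so far: 5)
  step 9: ref 4 -> HIT, frames=[4,2] (faults so far: 5)
  step 10: ref 3 -> FAULT, evict 2, frames=[4,3] (faults so far: 6)
  FIFO total faults: 6
--- LRU ---
  step 0: ref 3 -> FAULT, frames=[3,-] (faults so far: 1)
  step 1: ref 4 -> FAULT, frames=[3,4] (faults so far: 2)
  step 2: ref 1 -> FAULT, evict 3, frames=[1,4] (faults so far: 3)
  step 3: ref 1 -> HIT, frames=[1,4] (faults so far: 3)
  step 4: ref 4 -> HIT, frames=[1,4] (faults so far: 3)
  step 5: ref 4 -> HIT, frames=[1,4] (faults so far: 3)
  step 6: ref 2 -> FAULT, evict 1, frames=[2,4] (faults so far: 4)
  step 7: ref 4 -> HIT, frames=[2,4] (faults so far: 4)
  step 8: ref 2 -> HIT, frames=[2,4] (faults so far: 4)
  step 9: ref 4 -> HIT, frames=[2,4] (faults so far: 4)
  step 10: ref 3 -> FAULT, evict 2, frames=[3,4] (faults so far: 5)
  LRU total faults: 5
--- Optimal ---
  step 0: ref 3 -> FAULT, frames=[3,-] (faults so far: 1)
  step 1: ref 4 -> FAULT, frames=[3,4] (faults so far: 2)
  step 2: ref 1 -> FAULT, evict 3, frames=[1,4] (faults so far: 3)
  step 3: ref 1 -> HIT, frames=[1,4] (faults so far: 3)
  step 4: ref 4 -> HIT, frames=[1,4] (faults so far: 3)
  step 5: ref 4 -> HIT, frames=[1,4] (faults so far: 3)
  step 6: ref 2 -> FAULT, evict 1, frames=[2,4] (faults so far: 4)
  step 7: ref 4 -> HIT, frames=[2,4] (faults so far: 4)
  step 8: ref 2 -> HIT, frames=[2,4] (faults so far: 4)
  step 9: ref 4 -> HIT, frames=[2,4] (faults so far: 4)
  step 10: ref 3 -> FAULT, evict 2, frames=[3,4] (faults so far: 5)
  Optimal total faults: 5

Answer: 6 5 5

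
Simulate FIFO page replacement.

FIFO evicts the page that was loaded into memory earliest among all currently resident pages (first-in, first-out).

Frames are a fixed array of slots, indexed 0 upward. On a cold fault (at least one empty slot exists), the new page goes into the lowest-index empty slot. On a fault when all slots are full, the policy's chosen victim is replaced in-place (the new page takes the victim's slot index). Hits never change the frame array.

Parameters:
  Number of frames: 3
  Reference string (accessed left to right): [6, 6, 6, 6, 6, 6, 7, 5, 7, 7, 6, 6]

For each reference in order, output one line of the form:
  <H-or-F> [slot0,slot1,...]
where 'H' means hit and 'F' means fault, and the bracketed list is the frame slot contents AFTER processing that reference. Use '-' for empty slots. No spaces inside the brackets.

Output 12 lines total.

F [6,-,-]
H [6,-,-]
H [6,-,-]
H [6,-,-]
H [6,-,-]
H [6,-,-]
F [6,7,-]
F [6,7,5]
H [6,7,5]
H [6,7,5]
H [6,7,5]
H [6,7,5]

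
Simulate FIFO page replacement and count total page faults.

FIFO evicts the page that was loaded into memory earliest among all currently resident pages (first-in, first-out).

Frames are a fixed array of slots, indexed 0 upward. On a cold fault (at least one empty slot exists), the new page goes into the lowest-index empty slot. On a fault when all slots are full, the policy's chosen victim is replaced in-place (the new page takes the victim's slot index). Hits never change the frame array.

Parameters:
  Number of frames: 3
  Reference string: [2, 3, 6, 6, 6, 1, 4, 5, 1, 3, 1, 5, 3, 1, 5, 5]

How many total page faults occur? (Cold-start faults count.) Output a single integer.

Step 0: ref 2 → FAULT, frames=[2,-,-]
Step 1: ref 3 → FAULT, frames=[2,3,-]
Step 2: ref 6 → FAULT, frames=[2,3,6]
Step 3: ref 6 → HIT, frames=[2,3,6]
Step 4: ref 6 → HIT, frames=[2,3,6]
Step 5: ref 1 → FAULT (evict 2), frames=[1,3,6]
Step 6: ref 4 → FAULT (evict 3), frames=[1,4,6]
Step 7: ref 5 → FAULT (evict 6), frames=[1,4,5]
Step 8: ref 1 → HIT, frames=[1,4,5]
Step 9: ref 3 → FAULT (evict 1), frames=[3,4,5]
Step 10: ref 1 → FAULT (evict 4), frames=[3,1,5]
Step 11: ref 5 → HIT, frames=[3,1,5]
Step 12: ref 3 → HIT, frames=[3,1,5]
Step 13: ref 1 → HIT, frames=[3,1,5]
Step 14: ref 5 → HIT, frames=[3,1,5]
Step 15: ref 5 → HIT, frames=[3,1,5]
Total faults: 8

Answer: 8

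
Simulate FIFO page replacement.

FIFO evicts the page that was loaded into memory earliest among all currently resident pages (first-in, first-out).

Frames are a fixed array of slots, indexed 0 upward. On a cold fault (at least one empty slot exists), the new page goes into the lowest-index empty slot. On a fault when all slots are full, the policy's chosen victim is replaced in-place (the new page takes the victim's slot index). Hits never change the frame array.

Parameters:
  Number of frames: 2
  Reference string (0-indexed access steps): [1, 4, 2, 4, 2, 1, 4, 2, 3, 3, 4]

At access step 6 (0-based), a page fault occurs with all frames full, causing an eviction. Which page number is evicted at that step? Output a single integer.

Step 0: ref 1 -> FAULT, frames=[1,-]
Step 1: ref 4 -> FAULT, frames=[1,4]
Step 2: ref 2 -> FAULT, evict 1, frames=[2,4]
Step 3: ref 4 -> HIT, frames=[2,4]
Step 4: ref 2 -> HIT, frames=[2,4]
Step 5: ref 1 -> FAULT, evict 4, frames=[2,1]
Step 6: ref 4 -> FAULT, evict 2, frames=[4,1]
At step 6: evicted page 2

Answer: 2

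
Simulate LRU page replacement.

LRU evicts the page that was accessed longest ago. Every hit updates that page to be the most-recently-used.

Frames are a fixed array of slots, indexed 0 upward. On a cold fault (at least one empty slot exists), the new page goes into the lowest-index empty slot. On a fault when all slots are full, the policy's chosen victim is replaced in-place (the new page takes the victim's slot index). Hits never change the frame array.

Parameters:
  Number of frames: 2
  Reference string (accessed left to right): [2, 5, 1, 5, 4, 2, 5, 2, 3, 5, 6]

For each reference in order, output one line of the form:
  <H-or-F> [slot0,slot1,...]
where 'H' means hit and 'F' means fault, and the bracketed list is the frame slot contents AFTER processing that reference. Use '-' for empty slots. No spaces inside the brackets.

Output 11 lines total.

F [2,-]
F [2,5]
F [1,5]
H [1,5]
F [4,5]
F [4,2]
F [5,2]
H [5,2]
F [3,2]
F [3,5]
F [6,5]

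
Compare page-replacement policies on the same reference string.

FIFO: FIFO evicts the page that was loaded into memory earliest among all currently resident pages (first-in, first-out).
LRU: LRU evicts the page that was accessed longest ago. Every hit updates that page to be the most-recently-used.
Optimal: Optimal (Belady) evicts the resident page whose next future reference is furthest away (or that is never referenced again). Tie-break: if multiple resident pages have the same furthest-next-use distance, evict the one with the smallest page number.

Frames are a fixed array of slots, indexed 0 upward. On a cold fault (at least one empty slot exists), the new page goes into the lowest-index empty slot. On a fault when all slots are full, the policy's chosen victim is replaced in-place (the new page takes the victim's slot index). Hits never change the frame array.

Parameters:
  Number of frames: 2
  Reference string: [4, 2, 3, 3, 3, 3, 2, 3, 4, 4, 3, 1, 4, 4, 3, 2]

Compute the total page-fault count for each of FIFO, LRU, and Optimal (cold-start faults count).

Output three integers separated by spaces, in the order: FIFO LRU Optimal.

Answer: 7 8 7

Derivation:
--- FIFO ---
  step 0: ref 4 -> FAULT, frames=[4,-] (faults so far: 1)
  step 1: ref 2 -> FAULT, frames=[4,2] (faults so far: 2)
  step 2: ref 3 -> FAULT, evict 4, frames=[3,2] (faults so far: 3)
  step 3: ref 3 -> HIT, frames=[3,2] (faults so far: 3)
  step 4: ref 3 -> HIT, frames=[3,2] (faults so far: 3)
  step 5: ref 3 -> HIT, frames=[3,2] (faults so far: 3)
  step 6: ref 2 -> HIT, frames=[3,2] (faults so far: 3)
  step 7: ref 3 -> HIT, frames=[3,2] (faults so far: 3)
  step 8: ref 4 -> FAULT, evict 2, frames=[3,4] (faults so far: 4)
  step 9: ref 4 -> HIT, frames=[3,4] (faults so far: 4)
  step 10: ref 3 -> HIT, frames=[3,4] (faults so far: 4)
  step 11: ref 1 -> FAULT, evict 3, frames=[1,4] (faults so far: 5)
  step 12: ref 4 -> HIT, frames=[1,4] (faults so far: 5)
  step 13: ref 4 -> HIT, frames=[1,4] (faults so far: 5)
  step 14: ref 3 -> FAULT, evict 4, frames=[1,3] (faults so far: 6)
  step 15: ref 2 -> FAULT, evict 1, frames=[2,3] (faults so far: 7)
  FIFO total faults: 7
--- LRU ---
  step 0: ref 4 -> FAULT, frames=[4,-] (faults so far: 1)
  step 1: ref 2 -> FAULT, frames=[4,2] (faults so far: 2)
  step 2: ref 3 -> FAULT, evict 4, frames=[3,2] (faults so far: 3)
  step 3: ref 3 -> HIT, frames=[3,2] (faults so far: 3)
  step 4: ref 3 -> HIT, frames=[3,2] (faults so far: 3)
  step 5: ref 3 -> HIT, frames=[3,2] (faults so far: 3)
  step 6: ref 2 -> HIT, frames=[3,2] (faults so far: 3)
  step 7: ref 3 -> HIT, frames=[3,2] (faults so far: 3)
  step 8: ref 4 -> FAULT, evict 2, frames=[3,4] (faults so far: 4)
  step 9: ref 4 -> HIT, frames=[3,4] (faults so far: 4)
  step 10: ref 3 -> HIT, frames=[3,4] (faults so far: 4)
  step 11: ref 1 -> FAULT, evict 4, frames=[3,1] (faults so far: 5)
  step 12: ref 4 -> FAULT, evict 3, frames=[4,1] (faults so far: 6)
  step 13: ref 4 -> HIT, frames=[4,1] (faults so far: 6)
  step 14: ref 3 -> FAULT, evict 1, frames=[4,3] (faults so far: 7)
  step 15: ref 2 -> FAULT, evict 4, frames=[2,3] (faults so far: 8)
  LRU total faults: 8
--- Optimal ---
  step 0: ref 4 -> FAULT, frames=[4,-] (faults so far: 1)
  step 1: ref 2 -> FAULT, frames=[4,2] (faults so far: 2)
  step 2: ref 3 -> FAULT, evict 4, frames=[3,2] (faults so far: 3)
  step 3: ref 3 -> HIT, frames=[3,2] (faults so far: 3)
  step 4: ref 3 -> HIT, frames=[3,2] (faults so far: 3)
  step 5: ref 3 -> HIT, frames=[3,2] (faults so far: 3)
  step 6: ref 2 -> HIT, frames=[3,2] (faults so far: 3)
  step 7: ref 3 -> HIT, frames=[3,2] (faults so far: 3)
  step 8: ref 4 -> FAULT, evict 2, frames=[3,4] (faults so far: 4)
  step 9: ref 4 -> HIT, frames=[3,4] (faults so far: 4)
  step 10: ref 3 -> HIT, frames=[3,4] (faults so far: 4)
  step 11: ref 1 -> FAULT, evict 3, frames=[1,4] (faults so far: 5)
  step 12: ref 4 -> HIT, frames=[1,4] (faults so far: 5)
  step 13: ref 4 -> HIT, frames=[1,4] (faults so far: 5)
  step 14: ref 3 -> FAULT, evict 1, frames=[3,4] (faults so far: 6)
  step 15: ref 2 -> FAULT, evict 3, frames=[2,4] (faults so far: 7)
  Optimal total faults: 7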